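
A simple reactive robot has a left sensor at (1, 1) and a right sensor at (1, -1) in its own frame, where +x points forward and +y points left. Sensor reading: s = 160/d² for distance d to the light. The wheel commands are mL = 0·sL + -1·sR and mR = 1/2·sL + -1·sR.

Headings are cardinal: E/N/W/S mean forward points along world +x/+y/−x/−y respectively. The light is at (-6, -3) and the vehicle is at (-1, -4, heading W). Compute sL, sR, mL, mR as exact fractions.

8 10 -10 -6

left sensor world pos  = (-2, -5); dL² = 20
right sensor world pos = (-2, -3); dR² = 16
sL = 160/20 = 8
sR = 160/16 = 10
mL = 0·sL + -1·sR = -10
mR = 1/2·sL + -1·sR = -6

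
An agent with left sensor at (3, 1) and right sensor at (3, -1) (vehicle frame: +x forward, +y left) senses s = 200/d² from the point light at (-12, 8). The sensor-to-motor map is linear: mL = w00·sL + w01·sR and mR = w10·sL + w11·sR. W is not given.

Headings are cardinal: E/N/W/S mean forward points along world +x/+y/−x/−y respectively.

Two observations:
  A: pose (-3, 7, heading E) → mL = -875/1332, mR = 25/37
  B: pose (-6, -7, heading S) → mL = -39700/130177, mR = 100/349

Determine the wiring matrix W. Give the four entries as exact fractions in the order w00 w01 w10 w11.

1/2 -1 0 1/2

obs A: pose=(-3,7,E) → sL=25/18, sR=50/37, mL=-875/1332, mR=25/37
obs B: pose=(-6,-7,S) → sL=200/373, sR=200/349, mL=-39700/130177, mR=100/349
sensor matrix S = [[25/18, 50/37], [200/373, 200/349]]; det S = 3092500/43348941
solve [mL_A; mL_B] = S·[w00; w01] and [mR_A; mR_B] = S·[w10; w11]:
  w00 = 1/2, w01 = -1, w10 = 0, w11 = 1/2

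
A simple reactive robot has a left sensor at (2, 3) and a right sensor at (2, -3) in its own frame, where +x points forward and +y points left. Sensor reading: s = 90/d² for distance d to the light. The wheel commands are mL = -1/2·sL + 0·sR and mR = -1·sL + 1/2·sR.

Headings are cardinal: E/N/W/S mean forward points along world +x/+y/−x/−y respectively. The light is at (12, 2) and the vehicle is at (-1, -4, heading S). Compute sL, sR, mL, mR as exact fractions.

45/82 9/32 -45/164 -1071/2624

left sensor world pos  = (2, -6); dL² = 164
right sensor world pos = (-4, -6); dR² = 320
sL = 90/164 = 45/82
sR = 90/320 = 9/32
mL = -1/2·sL + 0·sR = -45/164
mR = -1·sL + 1/2·sR = -1071/2624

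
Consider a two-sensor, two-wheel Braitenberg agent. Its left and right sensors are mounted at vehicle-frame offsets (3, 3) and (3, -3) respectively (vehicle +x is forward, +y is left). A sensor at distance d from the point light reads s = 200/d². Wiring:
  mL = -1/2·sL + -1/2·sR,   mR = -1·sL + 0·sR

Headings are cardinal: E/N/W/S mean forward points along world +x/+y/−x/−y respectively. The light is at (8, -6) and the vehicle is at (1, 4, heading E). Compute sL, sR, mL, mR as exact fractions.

40/37 40/13 -1000/481 -40/37

left sensor world pos  = (4, 7); dL² = 185
right sensor world pos = (4, 1); dR² = 65
sL = 200/185 = 40/37
sR = 200/65 = 40/13
mL = -1/2·sL + -1/2·sR = -1000/481
mR = -1·sL + 0·sR = -40/37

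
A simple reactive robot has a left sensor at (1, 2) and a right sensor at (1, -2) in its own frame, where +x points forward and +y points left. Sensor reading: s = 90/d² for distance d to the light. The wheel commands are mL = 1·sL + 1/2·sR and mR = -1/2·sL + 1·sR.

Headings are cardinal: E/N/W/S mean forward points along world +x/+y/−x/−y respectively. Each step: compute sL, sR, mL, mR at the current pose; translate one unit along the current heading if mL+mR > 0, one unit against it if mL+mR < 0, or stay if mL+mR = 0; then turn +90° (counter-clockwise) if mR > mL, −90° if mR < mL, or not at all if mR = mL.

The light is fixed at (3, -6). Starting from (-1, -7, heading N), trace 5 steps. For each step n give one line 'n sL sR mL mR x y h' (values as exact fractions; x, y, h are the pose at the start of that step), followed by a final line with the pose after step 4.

n=0: pose=(-1,-7,N); sL=5/2, sR=45/2; mL=55/4, mR=85/4; mL+mR=35 → advance +1; mR−mL=15/2 → turn +1·90°
n=1: pose=(-1,-6,W); sL=90/29, sR=90/29; mL=135/29, mR=45/29; mL+mR=180/29 → advance +1; mR−mL=-90/29 → turn -1·90°
n=2: pose=(-2,-6,N); sL=9/5, sR=9; mL=63/10, mR=81/10; mL+mR=72/5 → advance +1; mR−mL=9/5 → turn +1·90°
n=3: pose=(-2,-5,W); sL=90/37, sR=2; mL=127/37, mR=29/37; mL+mR=156/37 → advance +1; mR−mL=-98/37 → turn -1·90°
n=4: pose=(-3,-5,N); sL=45/34, sR=9/2; mL=243/68, mR=261/68; mL+mR=126/17 → advance +1; mR−mL=9/34 → turn +1·90°

0 5/2 45/2 55/4 85/4 -1 -7 N
1 90/29 90/29 135/29 45/29 -1 -6 W
2 9/5 9 63/10 81/10 -2 -6 N
3 90/37 2 127/37 29/37 -2 -5 W
4 45/34 9/2 243/68 261/68 -3 -5 N
final -3 -4 W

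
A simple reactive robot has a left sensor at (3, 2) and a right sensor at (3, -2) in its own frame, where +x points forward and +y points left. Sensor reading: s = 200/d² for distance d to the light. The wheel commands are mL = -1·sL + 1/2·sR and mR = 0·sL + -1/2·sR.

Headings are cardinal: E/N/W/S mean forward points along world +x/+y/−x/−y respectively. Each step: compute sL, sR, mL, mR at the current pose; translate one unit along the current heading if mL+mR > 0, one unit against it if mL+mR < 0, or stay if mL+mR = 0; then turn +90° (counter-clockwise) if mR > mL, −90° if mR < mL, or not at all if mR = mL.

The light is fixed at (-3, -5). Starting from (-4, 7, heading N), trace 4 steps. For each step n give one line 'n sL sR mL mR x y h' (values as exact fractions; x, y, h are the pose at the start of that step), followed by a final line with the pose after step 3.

n=0: pose=(-4,7,N); sL=100/117, sR=100/113; mL=-5450/13221, mR=-50/113; mL+mR=-100/117 → advance -1; mR−mL=-400/13221 → turn -1·90°
n=1: pose=(-4,6,E); sL=200/173, sR=40/17; mL=60/2941, mR=-20/17; mL+mR=-200/173 → advance -1; mR−mL=-3520/2941 → turn -1·90°
n=2: pose=(-5,6,S); sL=25/8, sR=5/2; mL=-15/8, mR=-5/4; mL+mR=-25/8 → advance -1; mR−mL=5/8 → turn +1·90°
n=3: pose=(-5,7,E); sL=200/197, sR=200/101; mL=-500/19897, mR=-100/101; mL+mR=-200/197 → advance -1; mR−mL=-19200/19897 → turn -1·90°

0 100/117 100/113 -5450/13221 -50/113 -4 7 N
1 200/173 40/17 60/2941 -20/17 -4 6 E
2 25/8 5/2 -15/8 -5/4 -5 6 S
3 200/197 200/101 -500/19897 -100/101 -5 7 E
final -6 7 S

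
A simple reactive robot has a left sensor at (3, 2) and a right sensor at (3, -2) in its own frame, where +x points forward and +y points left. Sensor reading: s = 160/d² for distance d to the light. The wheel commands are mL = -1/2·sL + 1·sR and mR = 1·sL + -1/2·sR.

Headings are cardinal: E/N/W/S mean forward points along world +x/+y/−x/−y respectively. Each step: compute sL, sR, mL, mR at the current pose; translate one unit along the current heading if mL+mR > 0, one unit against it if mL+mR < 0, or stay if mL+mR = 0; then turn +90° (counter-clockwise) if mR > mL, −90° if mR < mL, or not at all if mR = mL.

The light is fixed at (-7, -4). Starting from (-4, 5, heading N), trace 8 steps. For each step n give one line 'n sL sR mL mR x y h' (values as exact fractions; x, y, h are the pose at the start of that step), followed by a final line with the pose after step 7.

0 32/29 160/169 1936/4901 3088/4901 -4 5 N
1 5/2 10/9 -5/36 35/18 -4 6 W
2 32/13 160/49 1296/637 528/637 -5 6 S
3 16/5 80/61 -88/305 776/305 -5 5 W
4 32/9 160/37 848/333 464/333 -6 5 S
5 4 20/13 -6/13 42/13 -6 4 W
6 160/29 160/29 80/29 80/29 -7 4 S
7 8 8 4 4 -7 3 S
final -7 2 S

n=0: pose=(-4,5,N); sL=32/29, sR=160/169; mL=1936/4901, mR=3088/4901; mL+mR=5024/4901 → advance +1; mR−mL=1152/4901 → turn +1·90°
n=1: pose=(-4,6,W); sL=5/2, sR=10/9; mL=-5/36, mR=35/18; mL+mR=65/36 → advance +1; mR−mL=25/12 → turn +1·90°
n=2: pose=(-5,6,S); sL=32/13, sR=160/49; mL=1296/637, mR=528/637; mL+mR=1824/637 → advance +1; mR−mL=-768/637 → turn -1·90°
n=3: pose=(-5,5,W); sL=16/5, sR=80/61; mL=-88/305, mR=776/305; mL+mR=688/305 → advance +1; mR−mL=864/305 → turn +1·90°
n=4: pose=(-6,5,S); sL=32/9, sR=160/37; mL=848/333, mR=464/333; mL+mR=1312/333 → advance +1; mR−mL=-128/111 → turn -1·90°
n=5: pose=(-6,4,W); sL=4, sR=20/13; mL=-6/13, mR=42/13; mL+mR=36/13 → advance +1; mR−mL=48/13 → turn +1·90°
n=6: pose=(-7,4,S); sL=160/29, sR=160/29; mL=80/29, mR=80/29; mL+mR=160/29 → advance +1; mR−mL=0 → turn +0·90°
n=7: pose=(-7,3,S); sL=8, sR=8; mL=4, mR=4; mL+mR=8 → advance +1; mR−mL=0 → turn +0·90°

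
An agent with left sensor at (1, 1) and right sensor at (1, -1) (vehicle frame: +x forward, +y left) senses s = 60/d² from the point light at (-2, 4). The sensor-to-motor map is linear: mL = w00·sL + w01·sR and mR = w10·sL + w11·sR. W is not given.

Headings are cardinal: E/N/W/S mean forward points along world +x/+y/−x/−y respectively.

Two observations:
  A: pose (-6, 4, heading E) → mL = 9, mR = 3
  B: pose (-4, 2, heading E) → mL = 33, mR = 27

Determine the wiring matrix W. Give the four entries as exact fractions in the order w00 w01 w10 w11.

obs A: pose=(-6,4,E) → sL=6, sR=6, mL=9, mR=3
obs B: pose=(-4,2,E) → sL=30, sR=6, mL=33, mR=27
sensor matrix S = [[6, 6], [30, 6]]; det S = -144
solve [mL_A; mL_B] = S·[w00; w01] and [mR_A; mR_B] = S·[w10; w11]:
  w00 = 1, w01 = 1/2, w10 = 1, w11 = -1/2

1 1/2 1 -1/2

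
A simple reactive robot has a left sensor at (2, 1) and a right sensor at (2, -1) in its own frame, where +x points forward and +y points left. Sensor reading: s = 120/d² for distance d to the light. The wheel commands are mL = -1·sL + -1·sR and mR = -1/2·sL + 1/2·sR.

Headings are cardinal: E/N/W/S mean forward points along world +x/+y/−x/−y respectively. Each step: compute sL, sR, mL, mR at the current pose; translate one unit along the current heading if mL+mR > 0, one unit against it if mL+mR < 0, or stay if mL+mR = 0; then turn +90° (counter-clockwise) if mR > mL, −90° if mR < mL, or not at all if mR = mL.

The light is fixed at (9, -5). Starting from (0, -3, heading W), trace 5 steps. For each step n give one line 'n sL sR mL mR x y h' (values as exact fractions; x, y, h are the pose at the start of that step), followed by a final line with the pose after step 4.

n=0: pose=(0,-3,W); sL=60/61, sR=12/13; mL=-1512/793, mR=-24/793; mL+mR=-1536/793 → advance -1; mR−mL=1488/793 → turn +1·90°
n=1: pose=(1,-3,S); sL=120/49, sR=40/27; mL=-5200/1323, mR=-640/1323; mL+mR=-5840/1323 → advance -1; mR−mL=1520/441 → turn +1·90°
n=2: pose=(1,-2,E); sL=30/13, sR=3; mL=-69/13, mR=9/26; mL+mR=-129/26 → advance -1; mR−mL=147/26 → turn +1·90°
n=3: pose=(0,-2,N); sL=24/25, sR=120/89; mL=-5136/2225, mR=432/2225; mL+mR=-4704/2225 → advance -1; mR−mL=5568/2225 → turn +1·90°
n=4: pose=(0,-3,W); sL=60/61, sR=12/13; mL=-1512/793, mR=-24/793; mL+mR=-1536/793 → advance -1; mR−mL=1488/793 → turn +1·90°

0 60/61 12/13 -1512/793 -24/793 0 -3 W
1 120/49 40/27 -5200/1323 -640/1323 1 -3 S
2 30/13 3 -69/13 9/26 1 -2 E
3 24/25 120/89 -5136/2225 432/2225 0 -2 N
4 60/61 12/13 -1512/793 -24/793 0 -3 W
final 1 -3 S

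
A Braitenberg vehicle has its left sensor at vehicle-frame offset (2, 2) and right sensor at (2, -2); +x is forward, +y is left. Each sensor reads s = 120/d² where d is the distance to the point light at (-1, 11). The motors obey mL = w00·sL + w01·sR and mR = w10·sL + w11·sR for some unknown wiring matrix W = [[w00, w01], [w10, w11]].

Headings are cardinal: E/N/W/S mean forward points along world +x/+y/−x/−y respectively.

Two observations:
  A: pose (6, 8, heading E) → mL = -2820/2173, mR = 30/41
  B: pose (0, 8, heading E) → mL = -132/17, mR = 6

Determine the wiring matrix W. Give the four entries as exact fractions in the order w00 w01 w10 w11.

-1/2 -1/2 1/2 0

obs A: pose=(6,8,E) → sL=60/41, sR=60/53, mL=-2820/2173, mR=30/41
obs B: pose=(0,8,E) → sL=12, sR=60/17, mL=-132/17, mR=6
sensor matrix S = [[60/41, 60/53], [12, 60/17]]; det S = -311040/36941
solve [mL_A; mL_B] = S·[w00; w01] and [mR_A; mR_B] = S·[w10; w11]:
  w00 = -1/2, w01 = -1/2, w10 = 1/2, w11 = 0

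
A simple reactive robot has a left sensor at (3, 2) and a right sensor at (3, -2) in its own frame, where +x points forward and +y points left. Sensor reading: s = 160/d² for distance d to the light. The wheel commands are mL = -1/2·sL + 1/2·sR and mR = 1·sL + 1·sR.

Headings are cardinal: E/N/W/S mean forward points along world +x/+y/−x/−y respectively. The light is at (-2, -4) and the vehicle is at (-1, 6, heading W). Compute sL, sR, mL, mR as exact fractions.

left sensor world pos  = (-4, 4); dL² = 68
right sensor world pos = (-4, 8); dR² = 148
sL = 160/68 = 40/17
sR = 160/148 = 40/37
mL = -1/2·sL + 1/2·sR = -400/629
mR = 1·sL + 1·sR = 2160/629

40/17 40/37 -400/629 2160/629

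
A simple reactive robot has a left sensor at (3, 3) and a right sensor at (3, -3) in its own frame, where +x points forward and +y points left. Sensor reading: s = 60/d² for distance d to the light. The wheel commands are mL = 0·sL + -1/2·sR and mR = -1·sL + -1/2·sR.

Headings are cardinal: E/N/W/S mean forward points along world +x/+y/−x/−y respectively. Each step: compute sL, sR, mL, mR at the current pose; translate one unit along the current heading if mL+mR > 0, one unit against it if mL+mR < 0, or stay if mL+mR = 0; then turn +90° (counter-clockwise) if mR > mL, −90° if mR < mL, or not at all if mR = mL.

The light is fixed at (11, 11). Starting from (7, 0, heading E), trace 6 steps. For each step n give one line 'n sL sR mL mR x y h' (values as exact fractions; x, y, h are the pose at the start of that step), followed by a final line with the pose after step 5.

0 12/13 60/197 -30/197 -2754/2561 7 0 E
1 3/10 3/13 -3/26 -27/65 6 0 S
2 60/233 60/113 -30/113 -13770/26329 6 1 W
3 30/49 6/5 -3/5 -297/245 7 1 N
4 12/13 60/197 -30/197 -2754/2561 7 0 E
5 3/10 3/13 -3/26 -27/65 6 0 S
final 6 1 W

n=0: pose=(7,0,E); sL=12/13, sR=60/197; mL=-30/197, mR=-2754/2561; mL+mR=-3144/2561 → advance -1; mR−mL=-12/13 → turn -1·90°
n=1: pose=(6,0,S); sL=3/10, sR=3/13; mL=-3/26, mR=-27/65; mL+mR=-69/130 → advance -1; mR−mL=-3/10 → turn -1·90°
n=2: pose=(6,1,W); sL=60/233, sR=60/113; mL=-30/113, mR=-13770/26329; mL+mR=-20760/26329 → advance -1; mR−mL=-60/233 → turn -1·90°
n=3: pose=(7,1,N); sL=30/49, sR=6/5; mL=-3/5, mR=-297/245; mL+mR=-444/245 → advance -1; mR−mL=-30/49 → turn -1·90°
n=4: pose=(7,0,E); sL=12/13, sR=60/197; mL=-30/197, mR=-2754/2561; mL+mR=-3144/2561 → advance -1; mR−mL=-12/13 → turn -1·90°
n=5: pose=(6,0,S); sL=3/10, sR=3/13; mL=-3/26, mR=-27/65; mL+mR=-69/130 → advance -1; mR−mL=-3/10 → turn -1·90°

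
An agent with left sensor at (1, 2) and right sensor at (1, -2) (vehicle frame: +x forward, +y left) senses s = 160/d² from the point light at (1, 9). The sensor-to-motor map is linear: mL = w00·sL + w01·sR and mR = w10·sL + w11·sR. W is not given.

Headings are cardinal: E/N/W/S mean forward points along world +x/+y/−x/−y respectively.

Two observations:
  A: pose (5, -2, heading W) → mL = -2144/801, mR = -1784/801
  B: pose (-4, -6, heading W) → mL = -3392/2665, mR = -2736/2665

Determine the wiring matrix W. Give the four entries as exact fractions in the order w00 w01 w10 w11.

-1 -1 -1/2 -1

obs A: pose=(5,-2,W) → sL=80/89, sR=16/9, mL=-2144/801, mR=-1784/801
obs B: pose=(-4,-6,W) → sL=32/65, sR=32/41, mL=-3392/2665, mR=-2736/2665
sensor matrix S = [[80/89, 16/9], [32/65, 32/41]]; det S = -370688/2134665
solve [mL_A; mL_B] = S·[w00; w01] and [mR_A; mR_B] = S·[w10; w11]:
  w00 = -1, w01 = -1, w10 = -1/2, w11 = -1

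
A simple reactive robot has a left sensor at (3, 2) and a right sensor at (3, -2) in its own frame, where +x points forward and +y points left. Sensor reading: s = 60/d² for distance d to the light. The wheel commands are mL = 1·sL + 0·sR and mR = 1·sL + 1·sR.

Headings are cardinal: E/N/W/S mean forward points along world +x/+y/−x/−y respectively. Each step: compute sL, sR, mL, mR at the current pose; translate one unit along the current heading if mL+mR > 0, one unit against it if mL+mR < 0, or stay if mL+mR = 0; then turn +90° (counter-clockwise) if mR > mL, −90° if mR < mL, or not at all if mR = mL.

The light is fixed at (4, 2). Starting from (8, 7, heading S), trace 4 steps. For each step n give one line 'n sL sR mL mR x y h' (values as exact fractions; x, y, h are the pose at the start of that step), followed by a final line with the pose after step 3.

0 3/2 15/2 3/2 9 8 7 S
1 12/17 60/53 12/17 1656/901 8 6 E
2 30/29 30/49 30/29 2340/1421 9 6 N
3 60/13 60/53 60/13 3960/689 9 7 W
final 8 7 S

n=0: pose=(8,7,S); sL=3/2, sR=15/2; mL=3/2, mR=9; mL+mR=21/2 → advance +1; mR−mL=15/2 → turn +1·90°
n=1: pose=(8,6,E); sL=12/17, sR=60/53; mL=12/17, mR=1656/901; mL+mR=2292/901 → advance +1; mR−mL=60/53 → turn +1·90°
n=2: pose=(9,6,N); sL=30/29, sR=30/49; mL=30/29, mR=2340/1421; mL+mR=3810/1421 → advance +1; mR−mL=30/49 → turn +1·90°
n=3: pose=(9,7,W); sL=60/13, sR=60/53; mL=60/13, mR=3960/689; mL+mR=7140/689 → advance +1; mR−mL=60/53 → turn +1·90°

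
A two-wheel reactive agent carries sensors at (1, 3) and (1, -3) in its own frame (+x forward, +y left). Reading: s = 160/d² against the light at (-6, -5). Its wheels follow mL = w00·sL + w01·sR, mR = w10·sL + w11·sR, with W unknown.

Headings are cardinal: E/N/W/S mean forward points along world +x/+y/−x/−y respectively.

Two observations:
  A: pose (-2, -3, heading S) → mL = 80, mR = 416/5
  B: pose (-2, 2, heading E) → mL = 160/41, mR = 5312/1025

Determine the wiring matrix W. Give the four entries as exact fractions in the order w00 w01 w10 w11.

obs A: pose=(-2,-3,S) → sL=16/5, sR=80, mL=80, mR=416/5
obs B: pose=(-2,2,E) → sL=32/25, sR=160/41, mL=160/41, mR=5312/1025
sensor matrix S = [[16/5, 80], [32/25, 160/41]]; det S = -18432/205
solve [mL_A; mL_B] = S·[w00; w01] and [mR_A; mR_B] = S·[w10; w11]:
  w00 = 0, w01 = 1, w10 = 1, w11 = 1

0 1 1 1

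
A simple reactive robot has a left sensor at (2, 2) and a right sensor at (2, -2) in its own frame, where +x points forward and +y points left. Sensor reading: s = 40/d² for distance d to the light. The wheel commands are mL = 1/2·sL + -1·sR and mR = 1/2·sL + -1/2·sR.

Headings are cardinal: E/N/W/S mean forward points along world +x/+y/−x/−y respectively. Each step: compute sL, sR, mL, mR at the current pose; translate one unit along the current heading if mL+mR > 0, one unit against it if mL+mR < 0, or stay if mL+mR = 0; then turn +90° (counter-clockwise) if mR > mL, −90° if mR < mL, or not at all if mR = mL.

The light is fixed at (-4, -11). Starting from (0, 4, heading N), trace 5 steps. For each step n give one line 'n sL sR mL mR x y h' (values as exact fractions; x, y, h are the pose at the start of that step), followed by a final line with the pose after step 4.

n=0: pose=(0,4,N); sL=40/293, sR=8/65; mL=-1044/19045, mR=128/19045; mL+mR=-916/19045 → advance -1; mR−mL=4/65 → turn +1·90°
n=1: pose=(0,3,W); sL=10/37, sR=2/13; mL=-9/481, mR=28/481; mL+mR=19/481 → advance +1; mR−mL=1/13 → turn +1·90°
n=2: pose=(-1,3,S); sL=40/169, sR=8/29; mL=-772/4901, mR=-96/4901; mL+mR=-868/4901 → advance -1; mR−mL=4/29 → turn +1·90°
n=3: pose=(-1,4,E); sL=20/157, sR=20/97; mL=-2170/15229, mR=-600/15229; mL+mR=-2770/15229 → advance -1; mR−mL=10/97 → turn +1·90°
n=4: pose=(-2,4,N); sL=40/289, sR=8/61; mL=-1092/17629, mR=64/17629; mL+mR=-1028/17629 → advance -1; mR−mL=4/61 → turn +1·90°

0 40/293 8/65 -1044/19045 128/19045 0 4 N
1 10/37 2/13 -9/481 28/481 0 3 W
2 40/169 8/29 -772/4901 -96/4901 -1 3 S
3 20/157 20/97 -2170/15229 -600/15229 -1 4 E
4 40/289 8/61 -1092/17629 64/17629 -2 4 N
final -2 3 W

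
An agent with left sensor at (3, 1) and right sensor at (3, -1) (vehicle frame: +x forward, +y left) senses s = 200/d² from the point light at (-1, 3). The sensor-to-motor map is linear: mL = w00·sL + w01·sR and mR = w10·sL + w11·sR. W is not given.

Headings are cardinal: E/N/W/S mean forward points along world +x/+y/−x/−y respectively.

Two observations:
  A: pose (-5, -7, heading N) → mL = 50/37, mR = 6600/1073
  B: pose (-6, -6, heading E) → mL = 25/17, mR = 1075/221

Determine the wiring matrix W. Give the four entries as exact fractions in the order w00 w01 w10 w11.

obs A: pose=(-5,-7,N) → sL=100/37, sR=100/29, mL=50/37, mR=6600/1073
obs B: pose=(-6,-6,E) → sL=50/17, sR=25/13, mL=25/17, mR=1075/221
sensor matrix S = [[100/37, 100/29], [50/17, 25/13]]; det S = -1172500/237133
solve [mL_A; mL_B] = S·[w00; w01] and [mR_A; mR_B] = S·[w10; w11]:
  w00 = 1/2, w01 = 0, w10 = 1, w11 = 1

1/2 0 1 1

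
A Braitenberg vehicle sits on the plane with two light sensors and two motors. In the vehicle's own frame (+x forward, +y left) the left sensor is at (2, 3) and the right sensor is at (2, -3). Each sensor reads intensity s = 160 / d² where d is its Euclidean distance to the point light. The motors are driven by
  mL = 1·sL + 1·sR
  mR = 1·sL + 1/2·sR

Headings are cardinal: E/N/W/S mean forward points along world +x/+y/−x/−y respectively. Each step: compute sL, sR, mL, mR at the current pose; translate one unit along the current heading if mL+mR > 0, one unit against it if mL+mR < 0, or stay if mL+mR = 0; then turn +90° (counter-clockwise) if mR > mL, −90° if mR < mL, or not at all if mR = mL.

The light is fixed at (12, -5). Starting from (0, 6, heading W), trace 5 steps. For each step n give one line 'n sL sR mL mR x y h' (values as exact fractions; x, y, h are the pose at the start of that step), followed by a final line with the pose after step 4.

n=0: pose=(0,6,W); sL=8/13, sR=20/49; mL=652/637, mR=522/637; mL+mR=1174/637 → advance +1; mR−mL=-10/49 → turn -1·90°
n=1: pose=(-1,6,N); sL=32/85, sR=160/269; mL=22208/22865, mR=15408/22865; mL+mR=37616/22865 → advance +1; mR−mL=-80/269 → turn -1·90°
n=2: pose=(-1,7,E); sL=80/173, sR=80/101; mL=21920/17473, mR=15000/17473; mL+mR=36920/17473 → advance +1; mR−mL=-40/101 → turn -1·90°
n=3: pose=(0,7,S); sL=160/181, sR=32/65; mL=16192/11765, mR=13296/11765; mL+mR=29488/11765 → advance +1; mR−mL=-16/65 → turn -1·90°
n=4: pose=(0,6,W); sL=8/13, sR=20/49; mL=652/637, mR=522/637; mL+mR=1174/637 → advance +1; mR−mL=-10/49 → turn -1·90°

0 8/13 20/49 652/637 522/637 0 6 W
1 32/85 160/269 22208/22865 15408/22865 -1 6 N
2 80/173 80/101 21920/17473 15000/17473 -1 7 E
3 160/181 32/65 16192/11765 13296/11765 0 7 S
4 8/13 20/49 652/637 522/637 0 6 W
final -1 6 N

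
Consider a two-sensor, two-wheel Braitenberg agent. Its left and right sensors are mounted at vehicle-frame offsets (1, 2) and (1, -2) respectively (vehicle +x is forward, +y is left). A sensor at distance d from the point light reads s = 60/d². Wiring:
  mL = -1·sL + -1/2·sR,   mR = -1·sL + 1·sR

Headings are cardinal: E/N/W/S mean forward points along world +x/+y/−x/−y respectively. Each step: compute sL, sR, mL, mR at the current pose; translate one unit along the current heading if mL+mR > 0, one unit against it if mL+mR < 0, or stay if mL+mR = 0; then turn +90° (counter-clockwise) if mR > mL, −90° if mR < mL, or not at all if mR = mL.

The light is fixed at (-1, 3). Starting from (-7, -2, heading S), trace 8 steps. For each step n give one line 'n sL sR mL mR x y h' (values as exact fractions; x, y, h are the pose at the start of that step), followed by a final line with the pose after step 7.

n=0: pose=(-7,-2,S); sL=15/13, sR=3/5; mL=-189/130, mR=-36/65; mL+mR=-261/130 → advance -1; mR−mL=9/10 → turn +1·90°
n=1: pose=(-7,-1,E); sL=60/29, sR=60/61; mL=-4530/1769, mR=-1920/1769; mL+mR=-6450/1769 → advance -1; mR−mL=90/61 → turn +1·90°
n=2: pose=(-8,-1,N); sL=2/3, sR=30/17; mL=-79/51, mR=56/51; mL+mR=-23/51 → advance -1; mR−mL=45/17 → turn +1·90°
n=3: pose=(-8,-2,W); sL=60/113, sR=60/73; mL=-7770/8249, mR=2400/8249; mL+mR=-5370/8249 → advance -1; mR−mL=90/73 → turn +1·90°
n=4: pose=(-7,-2,S); sL=15/13, sR=3/5; mL=-189/130, mR=-36/65; mL+mR=-261/130 → advance -1; mR−mL=9/10 → turn +1·90°
n=5: pose=(-7,-1,E); sL=60/29, sR=60/61; mL=-4530/1769, mR=-1920/1769; mL+mR=-6450/1769 → advance -1; mR−mL=90/61 → turn +1·90°
n=6: pose=(-8,-1,N); sL=2/3, sR=30/17; mL=-79/51, mR=56/51; mL+mR=-23/51 → advance -1; mR−mL=45/17 → turn +1·90°
n=7: pose=(-8,-2,W); sL=60/113, sR=60/73; mL=-7770/8249, mR=2400/8249; mL+mR=-5370/8249 → advance -1; mR−mL=90/73 → turn +1·90°

0 15/13 3/5 -189/130 -36/65 -7 -2 S
1 60/29 60/61 -4530/1769 -1920/1769 -7 -1 E
2 2/3 30/17 -79/51 56/51 -8 -1 N
3 60/113 60/73 -7770/8249 2400/8249 -8 -2 W
4 15/13 3/5 -189/130 -36/65 -7 -2 S
5 60/29 60/61 -4530/1769 -1920/1769 -7 -1 E
6 2/3 30/17 -79/51 56/51 -8 -1 N
7 60/113 60/73 -7770/8249 2400/8249 -8 -2 W
final -7 -2 S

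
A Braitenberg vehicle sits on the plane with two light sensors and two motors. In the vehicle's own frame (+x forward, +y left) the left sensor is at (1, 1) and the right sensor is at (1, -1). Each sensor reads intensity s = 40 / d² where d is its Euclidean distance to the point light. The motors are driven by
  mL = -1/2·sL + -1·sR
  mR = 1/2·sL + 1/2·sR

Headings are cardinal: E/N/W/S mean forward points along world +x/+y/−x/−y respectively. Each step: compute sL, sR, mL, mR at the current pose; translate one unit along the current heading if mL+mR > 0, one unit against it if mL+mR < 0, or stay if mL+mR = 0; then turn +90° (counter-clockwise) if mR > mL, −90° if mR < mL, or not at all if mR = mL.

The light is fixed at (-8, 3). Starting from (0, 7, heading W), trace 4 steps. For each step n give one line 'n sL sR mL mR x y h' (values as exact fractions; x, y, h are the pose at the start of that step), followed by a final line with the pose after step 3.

n=0: pose=(0,7,W); sL=20/29, sR=20/37; mL=-950/1073, mR=660/1073; mL+mR=-10/37 → advance -1; mR−mL=1610/1073 → turn +1·90°
n=1: pose=(1,7,S); sL=40/109, sR=40/73; mL=-5820/7957, mR=3640/7957; mL+mR=-20/73 → advance -1; mR−mL=9460/7957 → turn +1·90°
n=2: pose=(1,8,E); sL=5/17, sR=10/29; mL=-485/986, mR=315/986; mL+mR=-5/29 → advance -1; mR−mL=400/493 → turn +1·90°
n=3: pose=(0,8,N); sL=8/17, sR=40/117; mL=-1148/1989, mR=808/1989; mL+mR=-20/117 → advance -1; mR−mL=652/663 → turn +1·90°

0 20/29 20/37 -950/1073 660/1073 0 7 W
1 40/109 40/73 -5820/7957 3640/7957 1 7 S
2 5/17 10/29 -485/986 315/986 1 8 E
3 8/17 40/117 -1148/1989 808/1989 0 8 N
final 0 7 W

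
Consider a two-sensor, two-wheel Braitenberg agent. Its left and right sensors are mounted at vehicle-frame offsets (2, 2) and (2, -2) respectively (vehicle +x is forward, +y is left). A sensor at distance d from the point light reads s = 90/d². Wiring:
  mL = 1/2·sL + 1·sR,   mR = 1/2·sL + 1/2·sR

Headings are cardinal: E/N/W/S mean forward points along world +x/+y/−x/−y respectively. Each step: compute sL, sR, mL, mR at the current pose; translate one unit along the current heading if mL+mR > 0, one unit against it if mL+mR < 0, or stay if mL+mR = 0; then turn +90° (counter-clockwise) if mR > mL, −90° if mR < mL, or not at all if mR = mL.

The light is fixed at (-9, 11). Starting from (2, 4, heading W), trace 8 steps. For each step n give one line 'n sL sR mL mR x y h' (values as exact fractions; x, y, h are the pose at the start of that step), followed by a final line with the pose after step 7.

0 5/9 45/53 1075/954 335/477 2 4 W
1 90/89 90/169 15615/15041 11610/15041 1 4 N
2 9/16 45/104 297/416 207/416 1 5 E
3 90/233 18/29 5499/6757 3402/6757 2 5 S
4 5/9 45/53 1075/954 335/477 2 4 W
5 90/89 90/169 15615/15041 11610/15041 1 4 N
6 9/16 45/104 297/416 207/416 1 5 E
7 90/233 18/29 5499/6757 3402/6757 2 5 S
final 2 4 W

n=0: pose=(2,4,W); sL=5/9, sR=45/53; mL=1075/954, mR=335/477; mL+mR=1745/954 → advance +1; mR−mL=-45/106 → turn -1·90°
n=1: pose=(1,4,N); sL=90/89, sR=90/169; mL=15615/15041, mR=11610/15041; mL+mR=27225/15041 → advance +1; mR−mL=-45/169 → turn -1·90°
n=2: pose=(1,5,E); sL=9/16, sR=45/104; mL=297/416, mR=207/416; mL+mR=63/52 → advance +1; mR−mL=-45/208 → turn -1·90°
n=3: pose=(2,5,S); sL=90/233, sR=18/29; mL=5499/6757, mR=3402/6757; mL+mR=8901/6757 → advance +1; mR−mL=-9/29 → turn -1·90°
n=4: pose=(2,4,W); sL=5/9, sR=45/53; mL=1075/954, mR=335/477; mL+mR=1745/954 → advance +1; mR−mL=-45/106 → turn -1·90°
n=5: pose=(1,4,N); sL=90/89, sR=90/169; mL=15615/15041, mR=11610/15041; mL+mR=27225/15041 → advance +1; mR−mL=-45/169 → turn -1·90°
n=6: pose=(1,5,E); sL=9/16, sR=45/104; mL=297/416, mR=207/416; mL+mR=63/52 → advance +1; mR−mL=-45/208 → turn -1·90°
n=7: pose=(2,5,S); sL=90/233, sR=18/29; mL=5499/6757, mR=3402/6757; mL+mR=8901/6757 → advance +1; mR−mL=-9/29 → turn -1·90°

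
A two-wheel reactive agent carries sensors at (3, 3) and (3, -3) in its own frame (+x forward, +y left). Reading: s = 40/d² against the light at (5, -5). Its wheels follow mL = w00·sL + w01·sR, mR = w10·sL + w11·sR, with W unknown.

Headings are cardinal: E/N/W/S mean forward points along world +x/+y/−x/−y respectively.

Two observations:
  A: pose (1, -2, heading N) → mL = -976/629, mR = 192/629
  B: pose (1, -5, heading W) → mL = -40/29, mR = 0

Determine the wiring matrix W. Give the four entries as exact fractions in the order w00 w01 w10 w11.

obs A: pose=(1,-2,N) → sL=8/17, sR=40/37, mL=-976/629, mR=192/629
obs B: pose=(1,-5,W) → sL=20/29, sR=20/29, mL=-40/29, mR=0
sensor matrix S = [[8/17, 40/37], [20/29, 20/29]]; det S = -7680/18241
solve [mL_A; mL_B] = S·[w00; w01] and [mR_A; mR_B] = S·[w10; w11]:
  w00 = -1, w01 = -1, w10 = -1/2, w11 = 1/2

-1 -1 -1/2 1/2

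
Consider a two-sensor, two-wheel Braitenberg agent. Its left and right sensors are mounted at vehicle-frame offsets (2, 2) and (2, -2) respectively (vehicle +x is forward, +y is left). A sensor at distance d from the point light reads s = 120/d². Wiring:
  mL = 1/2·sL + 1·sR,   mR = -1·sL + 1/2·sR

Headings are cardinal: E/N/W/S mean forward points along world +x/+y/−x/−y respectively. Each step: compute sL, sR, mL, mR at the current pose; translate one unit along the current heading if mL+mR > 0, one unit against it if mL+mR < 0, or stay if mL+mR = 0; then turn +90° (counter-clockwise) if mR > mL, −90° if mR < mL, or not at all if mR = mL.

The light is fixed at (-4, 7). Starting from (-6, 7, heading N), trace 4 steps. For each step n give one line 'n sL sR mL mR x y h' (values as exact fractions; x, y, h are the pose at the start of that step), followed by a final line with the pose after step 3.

n=0: pose=(-6,7,N); sL=6, sR=30; mL=33, mR=9; mL+mR=42 → advance +1; mR−mL=-24 → turn -1·90°
n=1: pose=(-6,8,E); sL=40/3, sR=120; mL=380/3, mR=140/3; mL+mR=520/3 → advance +1; mR−mL=-80 → turn -1·90°
n=2: pose=(-5,8,S); sL=60, sR=12; mL=42, mR=-54; mL+mR=-12 → advance -1; mR−mL=-96 → turn -1·90°
n=3: pose=(-5,9,W); sL=40/3, sR=24/5; mL=172/15, mR=-164/15; mL+mR=8/15 → advance +1; mR−mL=-112/5 → turn -1·90°

0 6 30 33 9 -6 7 N
1 40/3 120 380/3 140/3 -6 8 E
2 60 12 42 -54 -5 8 S
3 40/3 24/5 172/15 -164/15 -5 9 W
final -6 9 N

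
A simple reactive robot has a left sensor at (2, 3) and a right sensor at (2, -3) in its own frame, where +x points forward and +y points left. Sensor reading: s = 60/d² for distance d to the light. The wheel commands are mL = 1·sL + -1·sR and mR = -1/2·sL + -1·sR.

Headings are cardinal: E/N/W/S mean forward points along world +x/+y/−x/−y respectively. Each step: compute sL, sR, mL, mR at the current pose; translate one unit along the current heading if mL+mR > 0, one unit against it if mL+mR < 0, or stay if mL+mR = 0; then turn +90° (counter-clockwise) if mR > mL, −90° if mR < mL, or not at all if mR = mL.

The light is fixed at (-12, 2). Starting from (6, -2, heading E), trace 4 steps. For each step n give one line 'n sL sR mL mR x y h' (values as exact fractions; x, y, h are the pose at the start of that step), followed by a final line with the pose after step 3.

n=0: pose=(6,-2,E); sL=60/401, sR=60/449; mL=2880/180049, mR=-37530/180049; mL+mR=-34650/180049 → advance -1; mR−mL=-90/401 → turn -1·90°
n=1: pose=(5,-2,S); sL=15/109, sR=15/58; mL=-765/6322, mR=-1035/3161; mL+mR=-2835/6322 → advance -1; mR−mL=-45/218 → turn -1·90°
n=2: pose=(5,-1,W); sL=20/87, sR=4/15; mL=-16/435, mR=-166/435; mL+mR=-182/435 → advance -1; mR−mL=-10/29 → turn -1·90°
n=3: pose=(6,-1,N); sL=30/113, sR=30/221; mL=3240/24973, mR=-6705/24973; mL+mR=-3465/24973 → advance -1; mR−mL=-45/113 → turn -1·90°

0 60/401 60/449 2880/180049 -37530/180049 6 -2 E
1 15/109 15/58 -765/6322 -1035/3161 5 -2 S
2 20/87 4/15 -16/435 -166/435 5 -1 W
3 30/113 30/221 3240/24973 -6705/24973 6 -1 N
final 6 -2 E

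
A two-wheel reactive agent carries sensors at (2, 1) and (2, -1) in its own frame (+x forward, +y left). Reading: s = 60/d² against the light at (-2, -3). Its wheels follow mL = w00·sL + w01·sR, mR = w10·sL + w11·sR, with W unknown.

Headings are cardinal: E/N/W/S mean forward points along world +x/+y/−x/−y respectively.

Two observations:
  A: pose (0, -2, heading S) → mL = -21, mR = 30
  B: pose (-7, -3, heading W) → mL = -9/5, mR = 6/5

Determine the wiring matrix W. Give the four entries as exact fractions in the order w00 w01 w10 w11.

obs A: pose=(0,-2,S) → sL=6, sR=30, mL=-21, mR=30
obs B: pose=(-7,-3,W) → sL=6/5, sR=6/5, mL=-9/5, mR=6/5
sensor matrix S = [[6, 30], [6/5, 6/5]]; det S = -144/5
solve [mL_A; mL_B] = S·[w00; w01] and [mR_A; mR_B] = S·[w10; w11]:
  w00 = -1, w01 = -1/2, w10 = 0, w11 = 1

-1 -1/2 0 1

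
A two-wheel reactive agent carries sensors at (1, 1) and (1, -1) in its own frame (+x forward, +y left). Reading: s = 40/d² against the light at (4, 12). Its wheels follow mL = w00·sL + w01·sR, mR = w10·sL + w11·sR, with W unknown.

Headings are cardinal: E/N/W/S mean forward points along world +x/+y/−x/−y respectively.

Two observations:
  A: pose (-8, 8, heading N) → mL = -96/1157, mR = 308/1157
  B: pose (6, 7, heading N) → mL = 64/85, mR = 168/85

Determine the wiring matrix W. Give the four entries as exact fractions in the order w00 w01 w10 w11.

obs A: pose=(-8,8,N) → sL=20/89, sR=4/13, mL=-96/1157, mR=308/1157
obs B: pose=(6,7,N) → sL=40/17, sR=8/5, mL=64/85, mR=168/85
sensor matrix S = [[20/89, 4/13], [40/17, 8/5]]; det S = -7168/19669
solve [mL_A; mL_B] = S·[w00; w01] and [mR_A; mR_B] = S·[w10; w11]:
  w00 = 1, w01 = -1, w10 = 1/2, w11 = 1/2

1 -1 1/2 1/2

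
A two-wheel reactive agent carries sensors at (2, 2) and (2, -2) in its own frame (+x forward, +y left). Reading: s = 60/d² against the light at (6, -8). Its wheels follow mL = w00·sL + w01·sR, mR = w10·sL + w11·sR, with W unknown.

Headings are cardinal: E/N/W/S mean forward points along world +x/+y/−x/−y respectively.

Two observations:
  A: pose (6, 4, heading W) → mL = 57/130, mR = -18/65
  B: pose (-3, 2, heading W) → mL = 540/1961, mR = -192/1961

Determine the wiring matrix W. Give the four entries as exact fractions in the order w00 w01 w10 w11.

1/2 1/2 -1 1

obs A: pose=(6,4,W) → sL=15/26, sR=3/10, mL=57/130, mR=-18/65
obs B: pose=(-3,2,W) → sL=12/37, sR=12/53, mL=540/1961, mR=-192/1961
sensor matrix S = [[15/26, 3/10], [12/37, 12/53]]; det S = 4248/127465
solve [mL_A; mL_B] = S·[w00; w01] and [mR_A; mR_B] = S·[w10; w11]:
  w00 = 1/2, w01 = 1/2, w10 = -1, w11 = 1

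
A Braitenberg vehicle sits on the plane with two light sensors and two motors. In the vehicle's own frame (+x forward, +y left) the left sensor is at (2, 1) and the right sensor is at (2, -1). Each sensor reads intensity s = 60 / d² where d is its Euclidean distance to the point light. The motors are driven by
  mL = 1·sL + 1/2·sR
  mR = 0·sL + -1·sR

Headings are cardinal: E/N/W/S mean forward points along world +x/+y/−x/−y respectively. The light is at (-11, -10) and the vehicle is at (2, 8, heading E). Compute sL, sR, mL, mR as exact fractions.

left sensor world pos  = (4, 9); dL² = 586
right sensor world pos = (4, 7); dR² = 514
sL = 60/586 = 30/293
sR = 60/514 = 30/257
mL = 1·sL + 1/2·sR = 12105/75301
mR = 0·sL + -1·sR = -30/257

30/293 30/257 12105/75301 -30/257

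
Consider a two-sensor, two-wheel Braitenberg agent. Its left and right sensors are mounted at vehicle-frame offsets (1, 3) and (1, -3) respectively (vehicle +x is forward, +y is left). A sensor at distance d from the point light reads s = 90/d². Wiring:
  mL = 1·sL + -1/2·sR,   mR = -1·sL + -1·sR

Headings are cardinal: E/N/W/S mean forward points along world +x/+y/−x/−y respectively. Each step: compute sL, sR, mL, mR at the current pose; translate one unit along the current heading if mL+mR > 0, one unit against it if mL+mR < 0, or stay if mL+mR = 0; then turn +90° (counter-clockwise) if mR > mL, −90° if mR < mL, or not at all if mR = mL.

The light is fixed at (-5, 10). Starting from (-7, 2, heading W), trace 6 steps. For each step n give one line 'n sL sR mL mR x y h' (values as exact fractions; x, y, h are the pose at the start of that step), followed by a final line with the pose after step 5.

n=0: pose=(-7,2,W); sL=9/13, sR=45/17; mL=-279/442, mR=-738/221; mL+mR=-135/34 → advance -1; mR−mL=-1197/442 → turn -1·90°
n=1: pose=(-6,2,N); sL=18/13, sR=90/53; mL=369/689, mR=-2124/689; mL+mR=-135/53 → advance -1; mR−mL=-2493/689 → turn -1·90°
n=2: pose=(-6,1,E); sL=5/2, sR=5/8; mL=35/16, mR=-25/8; mL+mR=-15/16 → advance -1; mR−mL=-85/16 → turn -1·90°
n=3: pose=(-7,1,S); sL=90/101, sR=18/25; mL=1341/2525, mR=-4068/2525; mL+mR=-27/25 → advance -1; mR−mL=-5409/2525 → turn -1·90°
n=4: pose=(-7,2,W); sL=9/13, sR=45/17; mL=-279/442, mR=-738/221; mL+mR=-135/34 → advance -1; mR−mL=-1197/442 → turn -1·90°
n=5: pose=(-6,2,N); sL=18/13, sR=90/53; mL=369/689, mR=-2124/689; mL+mR=-135/53 → advance -1; mR−mL=-2493/689 → turn -1·90°

0 9/13 45/17 -279/442 -738/221 -7 2 W
1 18/13 90/53 369/689 -2124/689 -6 2 N
2 5/2 5/8 35/16 -25/8 -6 1 E
3 90/101 18/25 1341/2525 -4068/2525 -7 1 S
4 9/13 45/17 -279/442 -738/221 -7 2 W
5 18/13 90/53 369/689 -2124/689 -6 2 N
final -6 1 E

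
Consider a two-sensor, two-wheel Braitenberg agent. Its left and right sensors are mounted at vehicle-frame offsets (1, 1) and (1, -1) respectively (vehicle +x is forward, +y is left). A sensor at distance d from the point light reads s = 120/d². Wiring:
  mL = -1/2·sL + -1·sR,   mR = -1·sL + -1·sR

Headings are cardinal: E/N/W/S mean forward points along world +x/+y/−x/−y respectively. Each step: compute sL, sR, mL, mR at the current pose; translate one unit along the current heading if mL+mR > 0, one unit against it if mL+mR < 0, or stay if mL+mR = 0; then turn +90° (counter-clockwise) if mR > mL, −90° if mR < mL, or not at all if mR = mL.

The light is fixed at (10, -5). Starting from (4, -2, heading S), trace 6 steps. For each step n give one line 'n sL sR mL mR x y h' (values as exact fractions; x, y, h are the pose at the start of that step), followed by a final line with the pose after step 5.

n=0: pose=(4,-2,S); sL=120/29, sR=120/53; mL=-6660/1537, mR=-9840/1537; mL+mR=-16500/1537 → advance -1; mR−mL=-60/29 → turn -1·90°
n=1: pose=(4,-1,W); sL=60/29, sR=60/37; mL=-2850/1073, mR=-3960/1073; mL+mR=-6810/1073 → advance -1; mR−mL=-30/29 → turn -1·90°
n=2: pose=(5,-1,N); sL=120/61, sR=120/41; mL=-9780/2501, mR=-12240/2501; mL+mR=-22020/2501 → advance -1; mR−mL=-60/61 → turn -1·90°
n=3: pose=(5,-2,E); sL=15/4, sR=6; mL=-63/8, mR=-39/4; mL+mR=-141/8 → advance -1; mR−mL=-15/8 → turn -1·90°
n=4: pose=(4,-2,S); sL=120/29, sR=120/53; mL=-6660/1537, mR=-9840/1537; mL+mR=-16500/1537 → advance -1; mR−mL=-60/29 → turn -1·90°
n=5: pose=(4,-1,W); sL=60/29, sR=60/37; mL=-2850/1073, mR=-3960/1073; mL+mR=-6810/1073 → advance -1; mR−mL=-30/29 → turn -1·90°

0 120/29 120/53 -6660/1537 -9840/1537 4 -2 S
1 60/29 60/37 -2850/1073 -3960/1073 4 -1 W
2 120/61 120/41 -9780/2501 -12240/2501 5 -1 N
3 15/4 6 -63/8 -39/4 5 -2 E
4 120/29 120/53 -6660/1537 -9840/1537 4 -2 S
5 60/29 60/37 -2850/1073 -3960/1073 4 -1 W
final 5 -1 N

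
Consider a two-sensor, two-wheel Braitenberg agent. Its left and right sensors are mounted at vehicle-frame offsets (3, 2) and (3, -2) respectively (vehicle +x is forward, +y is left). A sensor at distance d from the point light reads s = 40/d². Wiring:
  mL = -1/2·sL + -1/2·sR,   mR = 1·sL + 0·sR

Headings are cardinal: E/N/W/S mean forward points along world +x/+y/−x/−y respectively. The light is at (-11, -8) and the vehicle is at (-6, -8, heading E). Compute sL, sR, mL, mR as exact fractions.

10/17 10/17 -10/17 10/17

left sensor world pos  = (-3, -6); dL² = 68
right sensor world pos = (-3, -10); dR² = 68
sL = 40/68 = 10/17
sR = 40/68 = 10/17
mL = -1/2·sL + -1/2·sR = -10/17
mR = 1·sL + 0·sR = 10/17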